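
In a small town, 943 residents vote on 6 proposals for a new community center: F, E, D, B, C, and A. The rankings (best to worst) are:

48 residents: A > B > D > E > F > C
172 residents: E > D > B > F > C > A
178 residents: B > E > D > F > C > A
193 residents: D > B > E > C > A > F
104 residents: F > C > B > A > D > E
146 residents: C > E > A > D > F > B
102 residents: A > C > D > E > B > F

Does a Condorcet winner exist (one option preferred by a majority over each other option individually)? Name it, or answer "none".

Checking pairwise contests:
E beats F 839–104.
B beats E 523–420.
E beats D 496–447.
D beats B 613–330.
F beats C 502–441.
E beats A 689–254.
Every option loses at least one head-to-head, so there is no Condorcet winner.

none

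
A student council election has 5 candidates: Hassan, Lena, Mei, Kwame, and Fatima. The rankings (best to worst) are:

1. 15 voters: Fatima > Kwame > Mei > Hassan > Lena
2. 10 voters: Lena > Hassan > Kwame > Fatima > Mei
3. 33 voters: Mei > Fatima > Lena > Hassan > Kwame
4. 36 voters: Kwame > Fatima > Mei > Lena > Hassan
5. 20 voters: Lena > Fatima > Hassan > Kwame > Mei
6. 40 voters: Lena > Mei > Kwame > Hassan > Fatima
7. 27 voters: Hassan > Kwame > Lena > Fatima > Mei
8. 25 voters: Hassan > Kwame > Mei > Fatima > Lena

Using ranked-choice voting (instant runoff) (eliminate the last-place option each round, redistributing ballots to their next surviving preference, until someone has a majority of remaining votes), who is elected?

Lena

Round 1: Hassan 52, Lena 70, Mei 33, Kwame 36, Fatima 15. Eliminate Fatima.
Round 2: Hassan 52, Lena 70, Mei 33, Kwame 51. Eliminate Mei.
Round 3: Hassan 52, Lena 103, Kwame 51. Eliminate Kwame.
Round 4: Hassan 67, Lena 139. Lena has a majority.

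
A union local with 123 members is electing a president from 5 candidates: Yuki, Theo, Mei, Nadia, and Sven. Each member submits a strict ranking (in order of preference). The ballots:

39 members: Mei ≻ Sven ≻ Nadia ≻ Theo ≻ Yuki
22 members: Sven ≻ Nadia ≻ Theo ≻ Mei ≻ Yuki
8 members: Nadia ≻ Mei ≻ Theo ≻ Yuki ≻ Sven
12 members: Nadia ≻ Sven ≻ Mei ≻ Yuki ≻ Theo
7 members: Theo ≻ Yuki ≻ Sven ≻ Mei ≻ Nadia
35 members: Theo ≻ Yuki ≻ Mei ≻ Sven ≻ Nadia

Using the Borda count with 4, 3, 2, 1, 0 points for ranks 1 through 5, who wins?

Yuki: 39·0 + 22·0 + 8·1 + 12·1 + 7·3 + 35·3 = 146
Theo: 39·1 + 22·2 + 8·2 + 12·0 + 7·4 + 35·4 = 267
Mei: 39·4 + 22·1 + 8·3 + 12·2 + 7·1 + 35·2 = 303
Nadia: 39·2 + 22·3 + 8·4 + 12·4 + 7·0 + 35·0 = 224
Sven: 39·3 + 22·4 + 8·0 + 12·3 + 7·2 + 35·1 = 290
Mei has the highest Borda score (303).

Mei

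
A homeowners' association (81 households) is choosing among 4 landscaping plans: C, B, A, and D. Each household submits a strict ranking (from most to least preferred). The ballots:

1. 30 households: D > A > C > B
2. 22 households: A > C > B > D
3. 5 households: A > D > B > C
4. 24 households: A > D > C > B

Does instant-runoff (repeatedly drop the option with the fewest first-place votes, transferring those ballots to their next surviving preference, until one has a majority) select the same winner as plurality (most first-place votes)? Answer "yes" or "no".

Instant-runoff — R1 C 0, B 0, A 51, D 30 (A winner). Winner: A.
Plurality — first-place votes: C 0, B 0, A 51, D 30. Winner: A.
The two methods agree.

yes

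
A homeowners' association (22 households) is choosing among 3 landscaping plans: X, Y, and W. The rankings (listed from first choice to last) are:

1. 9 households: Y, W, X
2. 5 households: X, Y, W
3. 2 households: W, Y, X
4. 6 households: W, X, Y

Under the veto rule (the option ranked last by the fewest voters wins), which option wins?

Last-place votes: X 11, Y 6, W 5.
W is ranked last by the fewest voters, so W wins.

W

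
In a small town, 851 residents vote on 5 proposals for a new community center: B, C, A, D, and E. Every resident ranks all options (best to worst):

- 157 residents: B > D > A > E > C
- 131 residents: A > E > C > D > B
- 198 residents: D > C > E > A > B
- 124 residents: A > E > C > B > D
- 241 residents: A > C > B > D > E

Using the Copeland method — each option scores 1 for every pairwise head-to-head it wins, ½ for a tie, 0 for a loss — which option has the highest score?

B: beats D; loses to C, A, and E → score 1.
C: beats B, D, and E; loses to A → score 3.
A: beats B, C, D, and E → score 4.
D: beats E; loses to B, C, and A → score 1.
E: beats B; loses to C, A, and D → score 1.
A has the best pairwise record.

A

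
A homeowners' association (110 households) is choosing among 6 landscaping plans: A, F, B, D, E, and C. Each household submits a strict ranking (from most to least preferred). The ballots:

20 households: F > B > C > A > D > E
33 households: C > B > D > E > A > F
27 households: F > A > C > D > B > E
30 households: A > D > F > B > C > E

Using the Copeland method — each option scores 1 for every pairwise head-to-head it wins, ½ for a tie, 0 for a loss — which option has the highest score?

A

A: beats F, B, D, E, and C → score 5.
F: beats B, E, and C; loses to A and D → score 3.
B: beats E; loses to A, F, D, and C → score 1.
D: beats F, B, and E; loses to A and C → score 3.
E: loses to A, F, B, D, and C → score 0.
C: beats B, D, and E; loses to A and F → score 3.
A has the best pairwise record.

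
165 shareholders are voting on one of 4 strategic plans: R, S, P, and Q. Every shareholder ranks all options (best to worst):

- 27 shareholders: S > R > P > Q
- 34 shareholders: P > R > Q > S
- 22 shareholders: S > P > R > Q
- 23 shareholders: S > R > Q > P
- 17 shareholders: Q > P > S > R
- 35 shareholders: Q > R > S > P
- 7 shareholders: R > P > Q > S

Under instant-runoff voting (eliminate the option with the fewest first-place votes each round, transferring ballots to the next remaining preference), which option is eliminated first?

Round 1: R 7, S 72, P 34, Q 52. Eliminate R.

R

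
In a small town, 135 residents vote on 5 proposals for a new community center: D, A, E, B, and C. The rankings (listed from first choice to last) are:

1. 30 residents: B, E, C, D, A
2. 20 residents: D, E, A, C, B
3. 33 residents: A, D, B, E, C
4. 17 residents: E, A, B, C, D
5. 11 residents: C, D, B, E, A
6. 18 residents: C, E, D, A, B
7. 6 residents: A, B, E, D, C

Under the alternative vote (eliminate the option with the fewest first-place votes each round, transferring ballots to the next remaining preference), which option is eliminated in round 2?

Round 1: D 20, A 39, E 17, B 30, C 29. Eliminate E.
Round 2: D 20, A 56, B 30, C 29. Eliminate D.

D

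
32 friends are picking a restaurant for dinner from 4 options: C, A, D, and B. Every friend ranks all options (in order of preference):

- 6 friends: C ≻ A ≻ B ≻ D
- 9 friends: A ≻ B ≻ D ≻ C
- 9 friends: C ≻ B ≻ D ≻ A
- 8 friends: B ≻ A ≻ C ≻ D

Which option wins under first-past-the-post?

First-place votes: C 15, A 9, D 0, B 8.
C has the most first-place votes.

C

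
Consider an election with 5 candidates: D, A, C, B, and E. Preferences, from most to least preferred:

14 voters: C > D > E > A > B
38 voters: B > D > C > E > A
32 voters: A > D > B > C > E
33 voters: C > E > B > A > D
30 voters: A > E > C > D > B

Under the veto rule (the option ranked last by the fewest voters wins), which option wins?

Last-place votes: D 33, A 38, C 0, B 44, E 32.
C is ranked last by the fewest voters, so C wins.

C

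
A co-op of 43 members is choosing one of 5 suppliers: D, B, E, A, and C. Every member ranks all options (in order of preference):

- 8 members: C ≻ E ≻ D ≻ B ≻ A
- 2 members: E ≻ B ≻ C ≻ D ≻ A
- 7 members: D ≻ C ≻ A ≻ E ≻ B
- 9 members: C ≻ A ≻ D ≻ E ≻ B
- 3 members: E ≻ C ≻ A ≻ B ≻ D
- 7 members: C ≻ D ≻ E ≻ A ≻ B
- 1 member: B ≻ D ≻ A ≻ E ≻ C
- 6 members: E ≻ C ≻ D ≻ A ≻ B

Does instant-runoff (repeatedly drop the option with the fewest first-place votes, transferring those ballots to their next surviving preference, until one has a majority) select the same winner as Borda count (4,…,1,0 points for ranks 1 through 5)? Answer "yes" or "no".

yes

Instant-runoff — R1 D 7, B 1, E 11, A 0, C 24 (C winner). Winner: C.
Borda — scores: D 100, B 21, E 99, A 62, C 148. Winner: C.
The two methods agree.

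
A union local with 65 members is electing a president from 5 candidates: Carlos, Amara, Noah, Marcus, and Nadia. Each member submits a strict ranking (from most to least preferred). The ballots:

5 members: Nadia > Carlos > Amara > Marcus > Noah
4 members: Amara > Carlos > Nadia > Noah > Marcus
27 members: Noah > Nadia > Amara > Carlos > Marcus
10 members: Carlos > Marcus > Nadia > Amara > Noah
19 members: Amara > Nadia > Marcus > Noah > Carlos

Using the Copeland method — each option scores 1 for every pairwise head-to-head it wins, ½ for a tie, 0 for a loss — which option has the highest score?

Nadia

Carlos: beats Marcus; loses to Amara, Noah, and Nadia → score 1.
Amara: beats Carlos, Noah, and Marcus; loses to Nadia → score 3.
Noah: beats Carlos; loses to Amara, Marcus, and Nadia → score 1.
Marcus: beats Noah; loses to Carlos, Amara, and Nadia → score 1.
Nadia: beats Carlos, Amara, Noah, and Marcus → score 4.
Nadia has the best pairwise record.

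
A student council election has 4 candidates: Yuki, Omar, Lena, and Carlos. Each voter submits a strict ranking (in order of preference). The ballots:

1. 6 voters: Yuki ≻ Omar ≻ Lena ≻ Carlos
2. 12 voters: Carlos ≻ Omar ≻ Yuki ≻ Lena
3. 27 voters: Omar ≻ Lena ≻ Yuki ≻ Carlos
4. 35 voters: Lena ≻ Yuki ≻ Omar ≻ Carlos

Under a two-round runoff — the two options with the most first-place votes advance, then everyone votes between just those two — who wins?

Round 1 first-place votes: Yuki 6, Omar 27, Lena 35, Carlos 12.
Lena and Omar advance.
Runoff: Lena is preferred to Omar by 35 voters; Omar by 45.
Omar wins the runoff.

Omar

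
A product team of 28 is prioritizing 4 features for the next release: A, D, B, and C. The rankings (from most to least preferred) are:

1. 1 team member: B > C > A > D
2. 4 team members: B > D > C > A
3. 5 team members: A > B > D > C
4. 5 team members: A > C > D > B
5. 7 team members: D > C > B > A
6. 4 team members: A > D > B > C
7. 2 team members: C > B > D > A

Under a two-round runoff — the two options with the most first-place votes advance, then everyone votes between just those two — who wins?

A

Round 1 first-place votes: A 14, D 7, B 5, C 2.
A and D advance.
Runoff: A is preferred to D by 15 voters; D by 13.
A wins the runoff.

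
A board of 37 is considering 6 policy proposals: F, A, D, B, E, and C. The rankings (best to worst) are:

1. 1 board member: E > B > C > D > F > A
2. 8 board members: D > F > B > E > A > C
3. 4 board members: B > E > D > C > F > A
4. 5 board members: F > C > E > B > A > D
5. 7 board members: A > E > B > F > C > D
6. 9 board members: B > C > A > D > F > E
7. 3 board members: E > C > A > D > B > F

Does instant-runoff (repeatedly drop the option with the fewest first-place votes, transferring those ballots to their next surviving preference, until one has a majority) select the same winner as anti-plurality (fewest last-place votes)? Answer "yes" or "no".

Instant-runoff — R1 F 5, A 7, D 8, B 13, E 4, C 0 (C out); R2 F 5, A 7, D 8, B 13, E 4 (E out); R3 F 5, A 10, D 8, B 14 (F out); R4 A 10, D 8, B 19 (B winner). Winner: B.
Anti-plurality — last-place votes: F 3, A 5, D 12, B 0, E 9, C 8. Winner: B.
The two methods agree.

yes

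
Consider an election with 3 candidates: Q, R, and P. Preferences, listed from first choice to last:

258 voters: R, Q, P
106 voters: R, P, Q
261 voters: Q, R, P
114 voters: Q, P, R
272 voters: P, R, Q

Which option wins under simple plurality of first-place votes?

First-place votes: Q 375, R 364, P 272.
Q has the most first-place votes.

Q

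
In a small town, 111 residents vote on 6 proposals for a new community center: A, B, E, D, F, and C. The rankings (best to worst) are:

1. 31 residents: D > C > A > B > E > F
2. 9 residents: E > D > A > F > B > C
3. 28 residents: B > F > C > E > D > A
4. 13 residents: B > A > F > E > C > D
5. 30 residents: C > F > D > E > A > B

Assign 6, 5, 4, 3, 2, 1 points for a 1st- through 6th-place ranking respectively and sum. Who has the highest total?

C

A: 31·4 + 9·4 + 28·1 + 13·5 + 30·2 = 313
B: 31·3 + 9·2 + 28·6 + 13·6 + 30·1 = 387
E: 31·2 + 9·6 + 28·3 + 13·3 + 30·3 = 329
D: 31·6 + 9·5 + 28·2 + 13·1 + 30·4 = 420
F: 31·1 + 9·3 + 28·5 + 13·4 + 30·5 = 400
C: 31·5 + 9·1 + 28·4 + 13·2 + 30·6 = 482
C has the highest Borda score (482).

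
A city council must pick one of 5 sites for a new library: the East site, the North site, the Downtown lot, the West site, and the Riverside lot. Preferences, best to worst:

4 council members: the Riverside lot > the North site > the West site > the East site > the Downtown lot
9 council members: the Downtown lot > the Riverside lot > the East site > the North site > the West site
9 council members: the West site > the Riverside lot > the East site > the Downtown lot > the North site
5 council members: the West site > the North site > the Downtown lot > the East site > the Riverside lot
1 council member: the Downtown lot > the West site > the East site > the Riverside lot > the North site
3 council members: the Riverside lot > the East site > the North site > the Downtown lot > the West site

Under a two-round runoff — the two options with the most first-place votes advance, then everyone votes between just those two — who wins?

the West site

Round 1 first-place votes: the East site 0, the North site 0, the Downtown lot 10, the West site 14, the Riverside lot 7.
the West site and the Downtown lot advance.
Runoff: the West site is preferred to the Downtown lot by 18 voters; the Downtown lot by 13.
the West site wins the runoff.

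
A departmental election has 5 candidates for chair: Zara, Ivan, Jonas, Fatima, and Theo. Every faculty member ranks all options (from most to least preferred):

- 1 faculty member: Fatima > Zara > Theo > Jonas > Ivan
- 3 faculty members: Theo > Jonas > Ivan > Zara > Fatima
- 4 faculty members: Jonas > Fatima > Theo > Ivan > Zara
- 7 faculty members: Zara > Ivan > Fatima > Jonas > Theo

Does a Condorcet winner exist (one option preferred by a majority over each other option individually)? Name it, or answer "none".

Zara

Zara vs Ivan: 8–7 for Zara.
Zara vs Jonas: 8–7 for Zara.
Zara vs Fatima: 10–5 for Zara.
Zara vs Theo: 8–7 for Zara.
Zara beats every other option head-to-head.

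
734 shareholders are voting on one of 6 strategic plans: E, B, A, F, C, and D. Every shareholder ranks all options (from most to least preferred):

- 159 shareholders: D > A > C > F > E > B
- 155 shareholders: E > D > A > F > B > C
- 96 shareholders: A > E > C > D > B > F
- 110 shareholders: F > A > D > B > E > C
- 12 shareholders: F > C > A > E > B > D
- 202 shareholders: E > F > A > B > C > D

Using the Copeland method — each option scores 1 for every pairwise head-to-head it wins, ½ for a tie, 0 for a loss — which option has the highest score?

E: beats B, F, C, and D; loses to A → score 4.
B: beats C; loses to E, A, F, and D → score 1.
A: beats E, B, F, C, and D → score 5.
F: beats B and C; loses to E, A, and D → score 2.
C: loses to E, B, A, F, and D → score 0.
D: beats B, F, and C; loses to E and A → score 3.
A has the best pairwise record.

A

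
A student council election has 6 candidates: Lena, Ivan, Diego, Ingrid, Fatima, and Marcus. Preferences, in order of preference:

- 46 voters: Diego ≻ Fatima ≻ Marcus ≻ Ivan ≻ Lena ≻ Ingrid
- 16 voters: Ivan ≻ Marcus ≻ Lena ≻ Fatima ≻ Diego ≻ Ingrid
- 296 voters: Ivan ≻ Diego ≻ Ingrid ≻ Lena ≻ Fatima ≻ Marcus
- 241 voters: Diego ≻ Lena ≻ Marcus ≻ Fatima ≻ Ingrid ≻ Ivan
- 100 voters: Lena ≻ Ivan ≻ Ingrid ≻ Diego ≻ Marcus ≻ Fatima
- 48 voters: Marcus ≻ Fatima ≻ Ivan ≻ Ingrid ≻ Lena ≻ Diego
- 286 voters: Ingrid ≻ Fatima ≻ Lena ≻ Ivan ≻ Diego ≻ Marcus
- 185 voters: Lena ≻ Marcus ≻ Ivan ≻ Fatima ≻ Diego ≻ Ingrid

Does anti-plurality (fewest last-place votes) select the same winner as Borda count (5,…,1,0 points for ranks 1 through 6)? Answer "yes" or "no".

Anti-plurality — last-place votes: Lena 0, Ivan 241, Diego 48, Ingrid 247, Fatima 100, Marcus 582. Winner: Lena.
Borda — scores: Lena 3981, Ivan 3323, Diego 3306, Ingrid 2955, Fatima 2700, Marcus 2005. Winner: Lena.
The two methods agree.

yes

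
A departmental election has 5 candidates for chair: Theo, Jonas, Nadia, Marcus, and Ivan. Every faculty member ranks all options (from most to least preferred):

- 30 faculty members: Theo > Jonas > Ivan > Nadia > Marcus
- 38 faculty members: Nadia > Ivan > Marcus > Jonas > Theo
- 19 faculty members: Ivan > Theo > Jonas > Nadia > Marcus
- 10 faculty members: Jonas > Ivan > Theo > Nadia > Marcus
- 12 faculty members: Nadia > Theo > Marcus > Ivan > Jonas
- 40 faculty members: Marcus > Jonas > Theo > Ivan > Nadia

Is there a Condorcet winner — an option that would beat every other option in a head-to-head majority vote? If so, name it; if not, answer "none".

Checking pairwise contests:
Jonas beats Theo 88–61.
Marcus beats Jonas 90–59.
Theo beats Nadia 99–50.
Nadia beats Marcus 109–40.
Theo beats Ivan 82–67.
Every option loses at least one head-to-head, so there is no Condorcet winner.

none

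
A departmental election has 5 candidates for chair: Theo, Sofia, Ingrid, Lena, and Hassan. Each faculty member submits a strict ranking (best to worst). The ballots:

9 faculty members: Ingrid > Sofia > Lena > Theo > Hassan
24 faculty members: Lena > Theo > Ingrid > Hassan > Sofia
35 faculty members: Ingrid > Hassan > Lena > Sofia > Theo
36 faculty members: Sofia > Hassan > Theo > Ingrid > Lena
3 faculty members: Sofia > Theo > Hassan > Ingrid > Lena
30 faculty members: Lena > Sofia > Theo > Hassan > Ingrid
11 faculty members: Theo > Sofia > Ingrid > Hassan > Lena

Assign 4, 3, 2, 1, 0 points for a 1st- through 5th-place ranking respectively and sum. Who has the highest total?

Theo: 9·1 + 24·3 + 35·0 + 36·2 + 3·3 + 30·2 + 11·4 = 266
Sofia: 9·3 + 24·0 + 35·1 + 36·4 + 3·4 + 30·3 + 11·3 = 341
Ingrid: 9·4 + 24·2 + 35·4 + 36·1 + 3·1 + 30·0 + 11·2 = 285
Lena: 9·2 + 24·4 + 35·2 + 36·0 + 3·0 + 30·4 + 11·0 = 304
Hassan: 9·0 + 24·1 + 35·3 + 36·3 + 3·2 + 30·1 + 11·1 = 284
Sofia has the highest Borda score (341).

Sofia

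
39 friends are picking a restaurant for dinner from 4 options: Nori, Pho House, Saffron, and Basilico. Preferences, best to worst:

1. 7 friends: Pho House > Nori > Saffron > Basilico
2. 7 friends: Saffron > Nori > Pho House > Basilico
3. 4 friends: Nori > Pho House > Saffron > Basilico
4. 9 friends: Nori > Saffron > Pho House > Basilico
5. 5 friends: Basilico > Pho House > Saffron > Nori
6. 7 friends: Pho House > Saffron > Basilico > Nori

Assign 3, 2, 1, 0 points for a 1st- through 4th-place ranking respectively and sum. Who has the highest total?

Pho House

Nori: 7·2 + 7·2 + 4·3 + 9·3 + 5·0 + 7·0 = 67
Pho House: 7·3 + 7·1 + 4·2 + 9·1 + 5·2 + 7·3 = 76
Saffron: 7·1 + 7·3 + 4·1 + 9·2 + 5·1 + 7·2 = 69
Basilico: 7·0 + 7·0 + 4·0 + 9·0 + 5·3 + 7·1 = 22
Pho House has the highest Borda score (76).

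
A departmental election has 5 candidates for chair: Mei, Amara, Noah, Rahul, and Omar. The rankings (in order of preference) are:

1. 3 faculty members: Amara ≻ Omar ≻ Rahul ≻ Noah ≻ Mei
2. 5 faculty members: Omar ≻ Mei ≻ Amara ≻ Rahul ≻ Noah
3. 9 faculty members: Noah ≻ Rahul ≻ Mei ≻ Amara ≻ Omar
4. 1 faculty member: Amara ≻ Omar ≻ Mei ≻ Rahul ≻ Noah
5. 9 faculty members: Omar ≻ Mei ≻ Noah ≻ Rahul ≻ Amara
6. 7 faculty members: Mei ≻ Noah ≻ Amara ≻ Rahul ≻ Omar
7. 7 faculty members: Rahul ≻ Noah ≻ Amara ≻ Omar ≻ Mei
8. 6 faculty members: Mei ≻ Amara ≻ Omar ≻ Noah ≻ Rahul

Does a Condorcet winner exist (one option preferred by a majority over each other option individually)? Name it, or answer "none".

none

Checking pairwise contests:
Omar beats Mei 25–22.
Mei beats Amara 36–11.
Mei beats Noah 28–19.
Mei beats Rahul 28–19.
Amara beats Omar 33–14.
Every option loses at least one head-to-head, so there is no Condorcet winner.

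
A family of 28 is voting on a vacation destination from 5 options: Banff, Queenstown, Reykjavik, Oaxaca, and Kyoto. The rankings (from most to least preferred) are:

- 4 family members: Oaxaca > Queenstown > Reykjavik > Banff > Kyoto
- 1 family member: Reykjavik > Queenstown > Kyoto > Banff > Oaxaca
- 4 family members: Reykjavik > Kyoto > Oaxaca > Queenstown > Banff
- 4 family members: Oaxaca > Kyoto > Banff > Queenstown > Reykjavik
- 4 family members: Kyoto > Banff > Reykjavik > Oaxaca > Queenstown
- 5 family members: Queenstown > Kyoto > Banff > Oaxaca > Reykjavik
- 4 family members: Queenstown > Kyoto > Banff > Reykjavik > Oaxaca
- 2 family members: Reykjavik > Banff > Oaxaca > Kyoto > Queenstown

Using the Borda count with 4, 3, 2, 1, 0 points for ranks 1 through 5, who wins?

Kyoto

Banff: 4·1 + 1·1 + 4·0 + 4·2 + 4·3 + 5·2 + 4·2 + 2·3 = 49
Queenstown: 4·3 + 1·3 + 4·1 + 4·1 + 4·0 + 5·4 + 4·4 + 2·0 = 59
Reykjavik: 4·2 + 1·4 + 4·4 + 4·0 + 4·2 + 5·0 + 4·1 + 2·4 = 48
Oaxaca: 4·4 + 1·0 + 4·2 + 4·4 + 4·1 + 5·1 + 4·0 + 2·2 = 53
Kyoto: 4·0 + 1·2 + 4·3 + 4·3 + 4·4 + 5·3 + 4·3 + 2·1 = 71
Kyoto has the highest Borda score (71).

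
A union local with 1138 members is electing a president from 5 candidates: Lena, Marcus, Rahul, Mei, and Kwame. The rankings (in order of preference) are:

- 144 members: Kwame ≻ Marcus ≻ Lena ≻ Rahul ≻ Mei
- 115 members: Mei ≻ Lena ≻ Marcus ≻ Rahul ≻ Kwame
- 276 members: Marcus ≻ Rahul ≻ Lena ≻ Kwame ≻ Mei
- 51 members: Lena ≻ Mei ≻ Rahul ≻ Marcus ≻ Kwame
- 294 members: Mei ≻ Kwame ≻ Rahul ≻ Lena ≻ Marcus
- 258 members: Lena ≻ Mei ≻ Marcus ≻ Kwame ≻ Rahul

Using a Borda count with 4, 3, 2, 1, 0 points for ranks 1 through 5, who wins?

Lena

Lena: 144·2 + 115·3 + 276·2 + 51·4 + 294·1 + 258·4 = 2715
Marcus: 144·3 + 115·2 + 276·4 + 51·1 + 294·0 + 258·2 = 2333
Rahul: 144·1 + 115·1 + 276·3 + 51·2 + 294·2 + 258·0 = 1777
Mei: 144·0 + 115·4 + 276·0 + 51·3 + 294·4 + 258·3 = 2563
Kwame: 144·4 + 115·0 + 276·1 + 51·0 + 294·3 + 258·1 = 1992
Lena has the highest Borda score (2715).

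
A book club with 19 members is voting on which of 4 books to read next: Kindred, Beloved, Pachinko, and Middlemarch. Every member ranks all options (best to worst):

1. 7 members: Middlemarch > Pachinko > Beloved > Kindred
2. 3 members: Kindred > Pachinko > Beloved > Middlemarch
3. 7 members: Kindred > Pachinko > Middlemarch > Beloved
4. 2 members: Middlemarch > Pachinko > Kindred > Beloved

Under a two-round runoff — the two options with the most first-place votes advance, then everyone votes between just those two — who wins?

Round 1 first-place votes: Kindred 10, Beloved 0, Pachinko 0, Middlemarch 9.
Kindred and Middlemarch advance.
Runoff: Kindred is preferred to Middlemarch by 10 voters; Middlemarch by 9.
Kindred wins the runoff.

Kindred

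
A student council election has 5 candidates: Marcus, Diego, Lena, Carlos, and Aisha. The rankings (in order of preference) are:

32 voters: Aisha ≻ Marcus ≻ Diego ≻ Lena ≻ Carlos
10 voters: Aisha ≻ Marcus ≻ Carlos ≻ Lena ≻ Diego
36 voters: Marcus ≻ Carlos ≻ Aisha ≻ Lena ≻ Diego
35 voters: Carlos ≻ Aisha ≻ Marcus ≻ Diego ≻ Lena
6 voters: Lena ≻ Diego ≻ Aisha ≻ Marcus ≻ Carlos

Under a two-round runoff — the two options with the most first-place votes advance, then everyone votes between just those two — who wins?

Round 1 first-place votes: Marcus 36, Diego 0, Lena 6, Carlos 35, Aisha 42.
Aisha and Marcus advance.
Runoff: Aisha is preferred to Marcus by 83 voters; Marcus by 36.
Aisha wins the runoff.

Aisha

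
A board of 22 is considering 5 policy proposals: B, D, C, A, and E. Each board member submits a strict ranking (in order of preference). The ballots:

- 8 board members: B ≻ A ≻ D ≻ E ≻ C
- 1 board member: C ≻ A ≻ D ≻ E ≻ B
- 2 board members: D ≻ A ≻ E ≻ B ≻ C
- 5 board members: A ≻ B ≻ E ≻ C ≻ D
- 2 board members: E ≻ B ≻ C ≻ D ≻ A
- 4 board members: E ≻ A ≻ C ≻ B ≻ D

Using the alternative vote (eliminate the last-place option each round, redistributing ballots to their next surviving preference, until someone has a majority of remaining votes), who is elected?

Round 1: B 8, D 2, C 1, A 5, E 6. Eliminate C.
Round 2: B 8, D 2, A 6, E 6. Eliminate D.
Round 3: B 8, A 8, E 6. Eliminate E.
Round 4: B 10, A 12. A has a majority.

A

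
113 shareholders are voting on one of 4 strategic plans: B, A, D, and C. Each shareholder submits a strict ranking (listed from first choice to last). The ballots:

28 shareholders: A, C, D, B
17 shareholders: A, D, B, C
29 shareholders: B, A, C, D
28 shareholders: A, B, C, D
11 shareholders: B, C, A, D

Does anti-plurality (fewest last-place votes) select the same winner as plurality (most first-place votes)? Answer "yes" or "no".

Anti-plurality — last-place votes: B 28, A 0, D 68, C 17. Winner: A.
Plurality — first-place votes: B 40, A 73, D 0, C 0. Winner: A.
The two methods agree.

yes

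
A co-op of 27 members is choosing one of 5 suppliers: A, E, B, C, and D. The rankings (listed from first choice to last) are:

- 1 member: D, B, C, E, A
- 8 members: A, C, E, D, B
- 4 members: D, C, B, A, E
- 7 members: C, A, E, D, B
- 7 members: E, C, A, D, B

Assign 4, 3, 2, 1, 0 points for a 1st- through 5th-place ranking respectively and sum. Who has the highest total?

A: 1·0 + 8·4 + 4·1 + 7·3 + 7·2 = 71
E: 1·1 + 8·2 + 4·0 + 7·2 + 7·4 = 59
B: 1·3 + 8·0 + 4·2 + 7·0 + 7·0 = 11
C: 1·2 + 8·3 + 4·3 + 7·4 + 7·3 = 87
D: 1·4 + 8·1 + 4·4 + 7·1 + 7·1 = 42
C has the highest Borda score (87).

C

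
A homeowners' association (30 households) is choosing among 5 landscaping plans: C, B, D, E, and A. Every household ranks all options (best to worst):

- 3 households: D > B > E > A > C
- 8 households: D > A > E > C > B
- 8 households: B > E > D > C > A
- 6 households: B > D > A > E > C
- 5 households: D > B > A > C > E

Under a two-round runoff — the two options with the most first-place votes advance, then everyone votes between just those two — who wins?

Round 1 first-place votes: C 0, B 14, D 16, E 0, A 0.
D and B advance.
Runoff: D is preferred to B by 16 voters; B by 14.
D wins the runoff.

D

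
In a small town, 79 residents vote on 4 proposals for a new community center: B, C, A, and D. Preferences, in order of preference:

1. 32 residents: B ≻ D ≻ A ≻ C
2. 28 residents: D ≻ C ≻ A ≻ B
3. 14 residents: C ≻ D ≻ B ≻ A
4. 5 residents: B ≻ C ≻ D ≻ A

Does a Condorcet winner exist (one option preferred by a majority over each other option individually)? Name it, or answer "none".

D vs B: 42–37 for D.
D vs C: 60–19 for D.
D vs A: 79–0 for D.
D beats every other option head-to-head.

D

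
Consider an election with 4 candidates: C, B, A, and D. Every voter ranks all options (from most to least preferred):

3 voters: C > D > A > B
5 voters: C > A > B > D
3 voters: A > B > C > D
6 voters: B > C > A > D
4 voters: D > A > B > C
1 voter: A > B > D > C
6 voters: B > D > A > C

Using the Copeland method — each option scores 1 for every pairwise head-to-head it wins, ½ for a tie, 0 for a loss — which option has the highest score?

A

C: beats D; ties A; loses to B → score 1.5.
B: beats C and D; loses to A → score 2.
A: beats B and D; ties C → score 2.5.
D: loses to C, B, and A → score 0.
A has the best pairwise record.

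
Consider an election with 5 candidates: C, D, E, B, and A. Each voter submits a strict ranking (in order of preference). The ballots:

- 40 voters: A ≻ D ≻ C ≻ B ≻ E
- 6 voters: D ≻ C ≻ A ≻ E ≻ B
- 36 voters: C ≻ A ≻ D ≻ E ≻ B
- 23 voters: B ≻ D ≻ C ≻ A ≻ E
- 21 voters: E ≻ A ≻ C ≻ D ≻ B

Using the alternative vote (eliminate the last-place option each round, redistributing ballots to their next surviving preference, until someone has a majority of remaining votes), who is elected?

Round 1: C 36, D 6, E 21, B 23, A 40. Eliminate D.
Round 2: C 42, E 21, B 23, A 40. Eliminate E.
Round 3: C 42, B 23, A 61. Eliminate B.
Round 4: C 65, A 61. C has a majority.

C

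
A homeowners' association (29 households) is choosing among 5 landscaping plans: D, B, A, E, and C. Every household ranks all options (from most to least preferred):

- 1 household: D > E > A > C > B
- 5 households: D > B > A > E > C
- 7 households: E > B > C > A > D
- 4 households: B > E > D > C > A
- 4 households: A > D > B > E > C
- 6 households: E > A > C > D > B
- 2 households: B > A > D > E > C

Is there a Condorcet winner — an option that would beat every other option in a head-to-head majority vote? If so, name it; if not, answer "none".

Checking pairwise contests:
A beats D 19–10.
D beats B 16–13.
B beats A 18–11.
B beats E 15–14.
D beats C 16–13.
Every option loses at least one head-to-head, so there is no Condorcet winner.

none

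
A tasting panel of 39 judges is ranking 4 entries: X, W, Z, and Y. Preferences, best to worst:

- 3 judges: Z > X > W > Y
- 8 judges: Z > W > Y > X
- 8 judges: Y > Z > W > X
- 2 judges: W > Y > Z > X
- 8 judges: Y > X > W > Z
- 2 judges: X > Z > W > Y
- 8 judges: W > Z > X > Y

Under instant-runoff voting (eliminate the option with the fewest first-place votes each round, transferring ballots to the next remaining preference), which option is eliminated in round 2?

Round 1: X 2, W 10, Z 11, Y 16. Eliminate X.
Round 2: W 10, Z 13, Y 16. Eliminate W.

W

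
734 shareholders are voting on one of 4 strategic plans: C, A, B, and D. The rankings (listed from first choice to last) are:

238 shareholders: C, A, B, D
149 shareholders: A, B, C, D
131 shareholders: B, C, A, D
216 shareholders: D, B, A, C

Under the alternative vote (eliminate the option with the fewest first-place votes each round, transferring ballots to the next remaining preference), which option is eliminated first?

B

Round 1: C 238, A 149, B 131, D 216. Eliminate B.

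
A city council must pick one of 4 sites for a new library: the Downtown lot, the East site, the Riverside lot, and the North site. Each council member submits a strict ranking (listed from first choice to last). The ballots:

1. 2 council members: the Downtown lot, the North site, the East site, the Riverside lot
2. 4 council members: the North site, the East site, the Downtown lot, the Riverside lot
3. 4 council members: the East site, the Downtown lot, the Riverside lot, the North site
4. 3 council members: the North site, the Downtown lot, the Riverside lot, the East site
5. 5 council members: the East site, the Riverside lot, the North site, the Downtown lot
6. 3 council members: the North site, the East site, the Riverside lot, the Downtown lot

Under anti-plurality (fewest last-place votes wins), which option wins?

the East site

Last-place votes: the Downtown lot 8, the East site 3, the Riverside lot 6, the North site 4.
the East site is ranked last by the fewest voters, so the East site wins.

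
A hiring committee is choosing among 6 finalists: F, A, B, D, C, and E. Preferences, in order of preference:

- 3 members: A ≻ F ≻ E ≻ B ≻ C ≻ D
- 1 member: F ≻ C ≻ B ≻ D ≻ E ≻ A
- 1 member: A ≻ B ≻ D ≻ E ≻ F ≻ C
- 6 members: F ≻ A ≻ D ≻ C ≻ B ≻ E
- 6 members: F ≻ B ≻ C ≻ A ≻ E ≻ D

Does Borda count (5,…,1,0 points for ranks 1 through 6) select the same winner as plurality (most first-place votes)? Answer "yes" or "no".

Borda — scores: F 78, A 56, B 43, D 23, C 37, E 18. Winner: F.
Plurality — first-place votes: F 13, A 4, B 0, D 0, C 0, E 0. Winner: F.
The two methods agree.

yes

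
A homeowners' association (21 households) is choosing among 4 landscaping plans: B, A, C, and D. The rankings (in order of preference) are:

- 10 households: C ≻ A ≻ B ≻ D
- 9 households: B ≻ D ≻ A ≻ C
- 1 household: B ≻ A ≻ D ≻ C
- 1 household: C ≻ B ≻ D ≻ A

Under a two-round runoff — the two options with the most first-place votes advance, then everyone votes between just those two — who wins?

C

Round 1 first-place votes: B 10, A 0, C 11, D 0.
C and B advance.
Runoff: C is preferred to B by 11 voters; B by 10.
C wins the runoff.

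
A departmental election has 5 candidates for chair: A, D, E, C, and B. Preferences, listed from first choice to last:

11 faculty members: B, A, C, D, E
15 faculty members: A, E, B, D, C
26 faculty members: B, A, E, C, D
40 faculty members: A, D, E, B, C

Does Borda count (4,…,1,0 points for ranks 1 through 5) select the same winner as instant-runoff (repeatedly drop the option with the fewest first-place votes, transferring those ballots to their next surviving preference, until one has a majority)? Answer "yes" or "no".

Borda — scores: A 331, D 146, E 177, C 48, B 218. Winner: A.
Instant-runoff — R1 A 55, D 0, E 0, C 0, B 37 (A winner). Winner: A.
The two methods agree.

yes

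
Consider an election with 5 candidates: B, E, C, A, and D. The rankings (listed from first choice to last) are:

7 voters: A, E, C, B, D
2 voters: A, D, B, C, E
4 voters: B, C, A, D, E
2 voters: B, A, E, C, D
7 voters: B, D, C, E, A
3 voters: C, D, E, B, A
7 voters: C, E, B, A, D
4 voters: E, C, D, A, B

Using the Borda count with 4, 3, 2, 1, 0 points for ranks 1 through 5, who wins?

C

B: 7·1 + 2·2 + 4·4 + 2·4 + 7·4 + 3·1 + 7·2 + 4·0 = 80
E: 7·3 + 2·0 + 4·0 + 2·2 + 7·1 + 3·2 + 7·3 + 4·4 = 75
C: 7·2 + 2·1 + 4·3 + 2·1 + 7·2 + 3·4 + 7·4 + 4·3 = 96
A: 7·4 + 2·4 + 4·2 + 2·3 + 7·0 + 3·0 + 7·1 + 4·1 = 61
D: 7·0 + 2·3 + 4·1 + 2·0 + 7·3 + 3·3 + 7·0 + 4·2 = 48
C has the highest Borda score (96).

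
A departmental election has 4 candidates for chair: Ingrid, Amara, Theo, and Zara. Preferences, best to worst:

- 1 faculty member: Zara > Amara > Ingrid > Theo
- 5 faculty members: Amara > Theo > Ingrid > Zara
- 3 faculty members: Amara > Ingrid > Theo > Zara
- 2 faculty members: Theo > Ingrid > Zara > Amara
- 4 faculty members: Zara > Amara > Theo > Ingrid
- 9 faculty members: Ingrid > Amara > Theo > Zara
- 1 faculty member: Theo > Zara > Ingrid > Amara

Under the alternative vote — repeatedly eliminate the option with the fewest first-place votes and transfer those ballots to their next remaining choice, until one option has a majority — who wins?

Round 1: Ingrid 9, Amara 8, Theo 3, Zara 5. Eliminate Theo.
Round 2: Ingrid 11, Amara 8, Zara 6. Eliminate Zara.
Round 3: Ingrid 12, Amara 13. Amara has a majority.

Amara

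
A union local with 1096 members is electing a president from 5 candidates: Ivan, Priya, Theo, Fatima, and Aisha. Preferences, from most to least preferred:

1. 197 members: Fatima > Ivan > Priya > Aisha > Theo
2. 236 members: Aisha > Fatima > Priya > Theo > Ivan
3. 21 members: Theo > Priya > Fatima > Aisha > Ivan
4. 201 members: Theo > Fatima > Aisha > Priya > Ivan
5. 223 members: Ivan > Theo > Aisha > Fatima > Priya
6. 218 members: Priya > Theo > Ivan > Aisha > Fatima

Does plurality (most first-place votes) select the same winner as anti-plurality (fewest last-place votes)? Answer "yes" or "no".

Plurality — first-place votes: Ivan 223, Priya 218, Theo 222, Fatima 197, Aisha 236. Winner: Aisha.
Anti-plurality — last-place votes: Ivan 458, Priya 223, Theo 197, Fatima 218, Aisha 0. Winner: Aisha.
The two methods agree.

yes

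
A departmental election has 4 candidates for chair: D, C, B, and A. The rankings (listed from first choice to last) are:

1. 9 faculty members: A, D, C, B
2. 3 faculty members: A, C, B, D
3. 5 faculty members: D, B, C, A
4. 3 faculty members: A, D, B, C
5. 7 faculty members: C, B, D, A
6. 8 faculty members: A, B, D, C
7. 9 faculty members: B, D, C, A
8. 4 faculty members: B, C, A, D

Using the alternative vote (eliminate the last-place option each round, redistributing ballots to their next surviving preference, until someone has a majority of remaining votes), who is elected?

Round 1: D 5, C 7, B 13, A 23. Eliminate D.
Round 2: C 7, B 18, A 23. Eliminate C.
Round 3: B 25, A 23. B has a majority.

B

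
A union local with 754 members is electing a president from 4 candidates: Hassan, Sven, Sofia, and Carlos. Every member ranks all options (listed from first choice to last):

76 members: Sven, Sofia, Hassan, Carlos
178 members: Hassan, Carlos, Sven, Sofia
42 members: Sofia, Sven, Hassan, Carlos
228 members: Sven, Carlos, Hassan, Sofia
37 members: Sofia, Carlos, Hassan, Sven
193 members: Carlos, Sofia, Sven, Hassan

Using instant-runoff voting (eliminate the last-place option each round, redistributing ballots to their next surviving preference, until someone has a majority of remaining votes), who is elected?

Round 1: Hassan 178, Sven 304, Sofia 79, Carlos 193. Eliminate Sofia.
Round 2: Hassan 178, Sven 346, Carlos 230. Eliminate Hassan.
Round 3: Sven 346, Carlos 408. Carlos has a majority.

Carlos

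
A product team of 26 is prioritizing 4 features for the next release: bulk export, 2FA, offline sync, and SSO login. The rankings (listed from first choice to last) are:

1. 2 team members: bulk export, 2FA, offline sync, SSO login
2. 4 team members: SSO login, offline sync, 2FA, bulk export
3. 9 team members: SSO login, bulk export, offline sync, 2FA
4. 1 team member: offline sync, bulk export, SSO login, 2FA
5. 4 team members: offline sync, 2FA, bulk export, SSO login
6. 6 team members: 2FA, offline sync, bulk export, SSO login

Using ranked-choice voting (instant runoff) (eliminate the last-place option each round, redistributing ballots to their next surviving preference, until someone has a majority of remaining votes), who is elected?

SSO login

Round 1: bulk export 2, 2FA 6, offline sync 5, SSO login 13. Eliminate bulk export.
Round 2: 2FA 8, offline sync 5, SSO login 13. Eliminate offline sync.
Round 3: 2FA 12, SSO login 14. SSO login has a majority.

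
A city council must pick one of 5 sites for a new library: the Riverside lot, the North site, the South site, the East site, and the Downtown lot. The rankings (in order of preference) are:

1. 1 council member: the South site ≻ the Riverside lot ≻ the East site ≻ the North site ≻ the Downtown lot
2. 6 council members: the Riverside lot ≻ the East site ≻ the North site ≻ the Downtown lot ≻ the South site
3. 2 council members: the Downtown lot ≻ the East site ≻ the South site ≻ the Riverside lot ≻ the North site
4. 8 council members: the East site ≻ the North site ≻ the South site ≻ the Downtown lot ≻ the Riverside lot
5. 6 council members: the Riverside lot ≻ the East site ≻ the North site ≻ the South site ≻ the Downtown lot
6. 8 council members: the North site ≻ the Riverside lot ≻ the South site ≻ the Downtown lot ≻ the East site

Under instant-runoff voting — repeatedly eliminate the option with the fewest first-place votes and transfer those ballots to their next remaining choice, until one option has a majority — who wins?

the Riverside lot

Round 1: the Riverside lot 12, the North site 8, the South site 1, the East site 8, the Downtown lot 2. Eliminate the South site.
Round 2: the Riverside lot 13, the North site 8, the East site 8, the Downtown lot 2. Eliminate the Downtown lot.
Round 3: the Riverside lot 13, the North site 8, the East site 10. Eliminate the North site.
Round 4: the Riverside lot 21, the East site 10. The Riverside lot has a majority.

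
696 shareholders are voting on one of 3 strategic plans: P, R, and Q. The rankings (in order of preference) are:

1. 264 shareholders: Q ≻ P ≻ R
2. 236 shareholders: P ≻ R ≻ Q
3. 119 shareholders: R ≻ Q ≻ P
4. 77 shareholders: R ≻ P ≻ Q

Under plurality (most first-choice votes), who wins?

First-place votes: P 236, R 196, Q 264.
Q has the most first-place votes.

Q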